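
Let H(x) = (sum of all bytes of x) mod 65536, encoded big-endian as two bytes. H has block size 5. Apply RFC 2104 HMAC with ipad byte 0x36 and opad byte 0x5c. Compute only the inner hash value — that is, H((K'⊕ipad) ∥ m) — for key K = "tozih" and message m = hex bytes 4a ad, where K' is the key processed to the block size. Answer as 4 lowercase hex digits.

Key "tozih" = 74 6f 7a 69 68 is exactly B = 5 bytes: K' = 74 6f 7a 69 68.
K' ⊕ ipad = 42 59 4c 5f 5e.
Inner input = 42 59 4c 5f 5e ∥ 4a ad.
Inner hash: sum = 66+89+76+95+94+74+173 = 667 → 02 9b.

029b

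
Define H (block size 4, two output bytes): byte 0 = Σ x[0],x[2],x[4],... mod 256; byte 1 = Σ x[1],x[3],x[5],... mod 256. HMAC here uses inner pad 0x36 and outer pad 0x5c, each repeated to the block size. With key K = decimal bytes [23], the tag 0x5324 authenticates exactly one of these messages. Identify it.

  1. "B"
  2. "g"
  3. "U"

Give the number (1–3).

Key decimal bytes [23] = 17 is 1 byte ≤ B = 4; zero-pad to 4 bytes: K' = 17 00 00 00.
K' ⊕ ipad = 21 36 36 36; K' ⊕ opad = 4b 5c 5c 5c.
m1: inner = H(21 36 36 36 42) = 99 6c; tag = H(4b 5c 5c 5c 99 6c) = 4024
m2: inner = H(21 36 36 36 67) = be 6c; tag = H(4b 5c 5c 5c be 6c) = 6524
m3: inner = H(21 36 36 36 55) = ac 6c; tag = H(4b 5c 5c 5c ac 6c) = 5324 ← matches

3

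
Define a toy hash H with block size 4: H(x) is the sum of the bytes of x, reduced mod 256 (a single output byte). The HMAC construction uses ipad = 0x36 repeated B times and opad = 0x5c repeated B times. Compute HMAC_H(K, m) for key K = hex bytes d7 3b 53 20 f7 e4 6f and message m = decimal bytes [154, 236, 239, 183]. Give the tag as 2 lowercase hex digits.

6e

Key hex bytes d7 3b 53 20 f7 e4 6f is 7 bytes > B = 4, so hash it first: H(key) = cf, then zero-pad to 4 bytes: K' = cf 00 00 00.
K' ⊕ ipad = f9 36 36 36.  K' ⊕ opad = 93 5c 5c 5c.
Inner input = (K'⊕ipad) ∥ m = f9 36 36 36 ∥ 9a ec ef b7.
Inner hash: sum = 249+54+54+54+154+236+239+183 = 1223; mod 256 = 199 → c7.
Outer input = (K'⊕opad) ∥ inner = 93 5c 5c 5c ∥ c7.
Outer hash (tag): sum = 147+92+92+92+199 = 622; mod 256 = 110 → 6e.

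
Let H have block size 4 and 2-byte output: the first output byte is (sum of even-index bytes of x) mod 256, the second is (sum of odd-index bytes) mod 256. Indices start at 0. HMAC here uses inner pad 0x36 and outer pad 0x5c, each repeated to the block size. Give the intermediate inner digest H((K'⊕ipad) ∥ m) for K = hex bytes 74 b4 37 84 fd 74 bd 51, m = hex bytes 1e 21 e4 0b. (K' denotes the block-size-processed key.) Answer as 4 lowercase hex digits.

Key hex bytes 74 b4 37 84 fd 74 bd 51 is 8 bytes > B = 4, so hash it first: H(key) = 65 fd, then zero-pad to 4 bytes: K' = 65 fd 00 00.
K' ⊕ ipad = 53 cb 36 36.
Inner input = 53 cb 36 36 ∥ 1e 21 e4 0b.
Inner hash: even-index sum = 395 mod 256 = 139; odd-index sum = 301 mod 256 = 45 → 8b 2d.

8b2d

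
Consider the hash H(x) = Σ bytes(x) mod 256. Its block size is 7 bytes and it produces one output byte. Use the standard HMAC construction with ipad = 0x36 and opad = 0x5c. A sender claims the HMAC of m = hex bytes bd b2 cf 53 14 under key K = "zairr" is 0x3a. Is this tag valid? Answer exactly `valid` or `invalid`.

invalid

Key "zairr" = 7a 61 69 72 72 is 5 bytes ≤ B = 7; zero-pad to 7 bytes: K' = 7a 61 69 72 72 00 00.
K' ⊕ ipad = 4c 57 5f 44 44 36 36; K' ⊕ opad = 26 3d 35 2e 2e 5c 5c.
Inner hash: sum = 76+87+95+68+68+54+54+189+178+207+83+20 = 1179; mod 256 = 155 → 9b.
Outer hash (recomputed tag): sum = 38+61+53+46+46+92+92+155 = 583; mod 256 = 71 → 47.
Recomputed tag = 47; claimed = 3a → mismatch.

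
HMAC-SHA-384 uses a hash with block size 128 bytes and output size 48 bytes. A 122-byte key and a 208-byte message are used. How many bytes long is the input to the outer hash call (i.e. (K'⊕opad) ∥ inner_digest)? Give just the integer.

176

Key is 122 ≤ 128 bytes, zero-padded: |K'| = 128.
Outer input = (K'⊕opad) ∥ H(inner) → 128 + 48 = 176 bytes.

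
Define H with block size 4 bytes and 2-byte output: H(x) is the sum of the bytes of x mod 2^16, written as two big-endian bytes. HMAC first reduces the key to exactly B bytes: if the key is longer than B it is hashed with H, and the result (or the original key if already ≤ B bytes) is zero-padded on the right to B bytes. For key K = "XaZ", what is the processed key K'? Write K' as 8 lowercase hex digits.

Key "XaZ" = 58 61 5a is 3 bytes ≤ B = 4; zero-pad to 4 bytes: K' = 58 61 5a 00.

58615a00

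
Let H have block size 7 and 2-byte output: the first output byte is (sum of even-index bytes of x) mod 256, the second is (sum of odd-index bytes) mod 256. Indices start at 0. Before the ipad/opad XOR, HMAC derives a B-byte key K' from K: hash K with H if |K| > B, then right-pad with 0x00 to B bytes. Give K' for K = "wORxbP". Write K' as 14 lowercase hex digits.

Key "wORxbP" = 77 4f 52 78 62 50 is 6 bytes ≤ B = 7; zero-pad to 7 bytes: K' = 77 4f 52 78 62 50 00.

774f5278625000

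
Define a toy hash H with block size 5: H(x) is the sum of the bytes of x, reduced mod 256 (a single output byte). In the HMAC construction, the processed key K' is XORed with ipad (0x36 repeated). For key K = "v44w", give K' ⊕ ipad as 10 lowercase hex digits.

4002024136

Key "v44w" = 76 34 34 77 is 4 bytes ≤ B = 5; zero-pad to 5 bytes: K' = 76 34 34 77 00.
XOR each byte with 0x36: 76⊕36=40, 34⊕36=02, 34⊕36=02, 77⊕36=41, 00⊕36=36.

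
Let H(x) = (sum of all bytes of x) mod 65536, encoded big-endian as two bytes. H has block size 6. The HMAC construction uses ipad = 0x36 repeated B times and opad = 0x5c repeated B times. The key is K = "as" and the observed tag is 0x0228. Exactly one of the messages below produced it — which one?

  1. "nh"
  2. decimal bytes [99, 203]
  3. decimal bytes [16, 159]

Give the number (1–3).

1

Key "as" = 61 73 is 2 bytes ≤ B = 6; zero-pad to 6 bytes: K' = 61 73 00 00 00 00.
K' ⊕ ipad = 57 45 36 36 36 36; K' ⊕ opad = 3d 2f 5c 5c 5c 5c.
m1: inner = H(57 45 36 36 36 36 6e 68) = 02 4a; tag = H(3d 2f 5c 5c 5c 5c 02 4a) = 0228 ← matches
m2: inner = H(57 45 36 36 36 36 63 cb) = 02 a2; tag = H(3d 2f 5c 5c 5c 5c 02 a2) = 0280
m3: inner = H(57 45 36 36 36 36 10 9f) = 02 23; tag = H(3d 2f 5c 5c 5c 5c 02 23) = 0201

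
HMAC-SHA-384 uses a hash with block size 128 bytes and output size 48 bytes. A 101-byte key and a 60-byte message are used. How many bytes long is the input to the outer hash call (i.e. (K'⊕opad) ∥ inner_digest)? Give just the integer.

176

Key is 101 ≤ 128 bytes, zero-padded: |K'| = 128.
Outer input = (K'⊕opad) ∥ H(inner) → 128 + 48 = 176 bytes.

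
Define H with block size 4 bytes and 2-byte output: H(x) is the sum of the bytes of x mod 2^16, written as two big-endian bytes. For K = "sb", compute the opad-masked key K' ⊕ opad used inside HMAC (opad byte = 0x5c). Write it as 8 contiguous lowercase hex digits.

Key "sb" = 73 62 is 2 bytes ≤ B = 4; zero-pad to 4 bytes: K' = 73 62 00 00.
XOR each byte with 0x5c: 73⊕5c=2f, 62⊕5c=3e, 00⊕5c=5c, 00⊕5c=5c.

2f3e5c5c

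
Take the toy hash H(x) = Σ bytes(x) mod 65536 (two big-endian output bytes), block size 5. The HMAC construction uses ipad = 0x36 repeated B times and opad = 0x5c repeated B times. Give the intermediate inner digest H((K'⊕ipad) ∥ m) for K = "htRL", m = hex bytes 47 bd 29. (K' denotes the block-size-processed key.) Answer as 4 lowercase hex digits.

02e1

Key "htRL" = 68 74 52 4c is 4 bytes ≤ B = 5; zero-pad to 5 bytes: K' = 68 74 52 4c 00.
K' ⊕ ipad = 5e 42 64 7a 36.
Inner input = 5e 42 64 7a 36 ∥ 47 bd 29.
Inner hash: sum = 94+66+100+122+54+71+189+41 = 737 → 02 e1.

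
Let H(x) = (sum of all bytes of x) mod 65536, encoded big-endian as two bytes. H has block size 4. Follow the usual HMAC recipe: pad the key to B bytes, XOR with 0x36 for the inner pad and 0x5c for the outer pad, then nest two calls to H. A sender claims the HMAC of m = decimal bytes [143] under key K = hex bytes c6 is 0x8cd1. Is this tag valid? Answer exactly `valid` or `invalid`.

Key hex bytes c6 is 1 byte ≤ B = 4; zero-pad to 4 bytes: K' = c6 00 00 00.
K' ⊕ ipad = f0 36 36 36; K' ⊕ opad = 9a 5c 5c 5c.
Inner hash: sum = 240+54+54+54+143 = 545 → 02 21.
Outer hash (recomputed tag): sum = 154+92+92+92+2+33 = 465 → 01 d1.
Recomputed tag = 01d1; claimed = 8cd1 → mismatch.

invalid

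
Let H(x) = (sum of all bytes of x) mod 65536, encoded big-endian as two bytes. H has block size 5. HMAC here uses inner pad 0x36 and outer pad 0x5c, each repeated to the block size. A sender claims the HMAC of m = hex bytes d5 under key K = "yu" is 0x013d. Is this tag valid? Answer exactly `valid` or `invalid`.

Key "yu" = 79 75 is 2 bytes ≤ B = 5; zero-pad to 5 bytes: K' = 79 75 00 00 00.
K' ⊕ ipad = 4f 43 36 36 36; K' ⊕ opad = 25 29 5c 5c 5c.
Inner hash: sum = 79+67+54+54+54+213 = 521 → 02 09.
Outer hash (recomputed tag): sum = 37+41+92+92+92+2+9 = 365 → 01 6d.
Recomputed tag = 016d; claimed = 013d → mismatch.

invalid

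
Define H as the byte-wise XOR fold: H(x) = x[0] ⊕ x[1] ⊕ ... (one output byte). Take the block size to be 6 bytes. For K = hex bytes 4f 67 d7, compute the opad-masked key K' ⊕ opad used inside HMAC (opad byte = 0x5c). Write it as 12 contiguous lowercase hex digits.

133b8b5c5c5c

Key hex bytes 4f 67 d7 is 3 bytes ≤ B = 6; zero-pad to 6 bytes: K' = 4f 67 d7 00 00 00.
XOR each byte with 0x5c: 4f⊕5c=13, 67⊕5c=3b, d7⊕5c=8b, 00⊕5c=5c, 00⊕5c=5c, 00⊕5c=5c.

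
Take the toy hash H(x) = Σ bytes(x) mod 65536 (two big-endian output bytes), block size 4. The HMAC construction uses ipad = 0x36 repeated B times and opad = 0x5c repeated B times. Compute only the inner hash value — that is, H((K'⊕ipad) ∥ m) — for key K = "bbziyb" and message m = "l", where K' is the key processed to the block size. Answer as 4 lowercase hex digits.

Key "bbziyb" = 62 62 7a 69 79 62 is 6 bytes > B = 4, so hash it first: H(key) = 02 82, then zero-pad to 4 bytes: K' = 02 82 00 00.
K' ⊕ ipad = 34 b4 36 36.
Inner input = 34 b4 36 36 ∥ 6c.
Inner hash: sum = 52+180+54+54+108 = 448 → 01 c0.

01c0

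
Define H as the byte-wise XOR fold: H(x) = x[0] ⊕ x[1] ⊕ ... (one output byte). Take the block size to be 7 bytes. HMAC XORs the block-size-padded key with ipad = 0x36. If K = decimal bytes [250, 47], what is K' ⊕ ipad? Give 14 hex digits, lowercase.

cc193636363636

Key decimal bytes [250, 47] = fa 2f is 2 bytes ≤ B = 7; zero-pad to 7 bytes: K' = fa 2f 00 00 00 00 00.
XOR each byte with 0x36: fa⊕36=cc, 2f⊕36=19, 00⊕36=36, 00⊕36=36, 00⊕36=36, 00⊕36=36, 00⊕36=36.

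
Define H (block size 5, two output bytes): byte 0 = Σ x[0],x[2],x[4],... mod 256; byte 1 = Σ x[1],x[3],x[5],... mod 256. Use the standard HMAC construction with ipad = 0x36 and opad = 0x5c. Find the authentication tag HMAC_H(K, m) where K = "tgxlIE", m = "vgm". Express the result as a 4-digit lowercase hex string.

6876

Key "tgxlIE" = 74 67 78 6c 49 45 is 6 bytes > B = 5, so hash it first: H(key) = 35 18, then zero-pad to 5 bytes: K' = 35 18 00 00 00.
K' ⊕ ipad = 03 2e 36 36 36.  K' ⊕ opad = 69 44 5c 5c 5c.
Inner input = (K'⊕ipad) ∥ m = 03 2e 36 36 36 ∥ 76 67 6d.
Inner hash: even-index sum = 214 mod 256 = 214; odd-index sum = 327 mod 256 = 71 → d6 47.
Outer input = (K'⊕opad) ∥ inner = 69 44 5c 5c 5c ∥ d6 47.
Outer hash (tag): even-index sum = 360 mod 256 = 104; odd-index sum = 374 mod 256 = 118 → 68 76.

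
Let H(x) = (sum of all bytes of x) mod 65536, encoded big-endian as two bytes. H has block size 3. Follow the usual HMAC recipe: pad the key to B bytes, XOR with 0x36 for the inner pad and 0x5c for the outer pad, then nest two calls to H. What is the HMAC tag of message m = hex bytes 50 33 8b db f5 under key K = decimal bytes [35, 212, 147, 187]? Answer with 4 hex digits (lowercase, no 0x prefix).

Key decimal bytes [35, 212, 147, 187] = 23 d4 93 bb is 4 bytes > B = 3, so hash it first: H(key) = 02 45, then zero-pad to 3 bytes: K' = 02 45 00.
K' ⊕ ipad = 34 73 36.  K' ⊕ opad = 5e 19 5c.
Inner input = (K'⊕ipad) ∥ m = 34 73 36 ∥ 50 33 8b db f5.
Inner hash: sum = 52+115+54+80+51+139+219+245 = 955 → 03 bb.
Outer input = (K'⊕opad) ∥ inner = 5e 19 5c ∥ 03 bb.
Outer hash (tag): sum = 94+25+92+3+187 = 401 → 01 91.

0191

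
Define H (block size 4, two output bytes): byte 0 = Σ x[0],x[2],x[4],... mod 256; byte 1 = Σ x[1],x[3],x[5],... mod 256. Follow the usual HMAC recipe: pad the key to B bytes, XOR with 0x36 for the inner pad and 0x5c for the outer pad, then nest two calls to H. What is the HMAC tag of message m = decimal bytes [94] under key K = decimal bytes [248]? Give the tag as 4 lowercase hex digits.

6224

Key decimal bytes [248] = f8 is 1 byte ≤ B = 4; zero-pad to 4 bytes: K' = f8 00 00 00.
K' ⊕ ipad = ce 36 36 36.  K' ⊕ opad = a4 5c 5c 5c.
Inner input = (K'⊕ipad) ∥ m = ce 36 36 36 ∥ 5e.
Inner hash: even-index sum = 354 mod 256 = 98; odd-index sum = 108 mod 256 = 108 → 62 6c.
Outer input = (K'⊕opad) ∥ inner = a4 5c 5c 5c ∥ 62 6c.
Outer hash (tag): even-index sum = 354 mod 256 = 98; odd-index sum = 292 mod 256 = 36 → 62 24.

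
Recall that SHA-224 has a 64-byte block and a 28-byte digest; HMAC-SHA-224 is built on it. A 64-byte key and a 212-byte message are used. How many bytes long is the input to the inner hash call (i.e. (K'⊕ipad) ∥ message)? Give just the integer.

276

Key is 64 ≤ 64 bytes, zero-padded: |K'| = 64.
Inner input = (K'⊕ipad) ∥ m → 64 + 212 = 276 bytes.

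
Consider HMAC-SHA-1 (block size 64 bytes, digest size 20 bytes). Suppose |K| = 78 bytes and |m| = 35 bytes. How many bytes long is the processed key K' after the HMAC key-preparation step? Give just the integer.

Key is 78 > 64 bytes, so it is hashed to 20 bytes then zero-padded to 64: |K'| = 64.

64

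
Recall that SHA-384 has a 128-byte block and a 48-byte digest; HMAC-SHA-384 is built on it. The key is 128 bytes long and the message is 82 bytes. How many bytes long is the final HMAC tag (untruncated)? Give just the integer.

The tag is one SHA-384 digest: 48 bytes.

48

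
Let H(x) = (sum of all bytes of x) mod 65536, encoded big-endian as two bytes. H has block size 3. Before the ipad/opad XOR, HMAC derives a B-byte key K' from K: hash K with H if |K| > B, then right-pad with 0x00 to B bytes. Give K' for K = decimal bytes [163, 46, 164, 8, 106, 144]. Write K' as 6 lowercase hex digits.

|K| = 6 > B = 3, so first hash the key.
H(K): sum = 163+46+164+8+106+144 = 631 → 02 77.
Zero-pad H(K) = 02 77 to 3 bytes: K' = 02 77 00.

027700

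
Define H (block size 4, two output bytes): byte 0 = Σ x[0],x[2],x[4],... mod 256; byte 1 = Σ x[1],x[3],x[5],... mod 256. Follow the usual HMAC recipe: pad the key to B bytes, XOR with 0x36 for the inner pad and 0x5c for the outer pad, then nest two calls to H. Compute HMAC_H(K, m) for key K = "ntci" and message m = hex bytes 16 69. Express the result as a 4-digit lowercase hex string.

Key "ntci" = 6e 74 63 69 is exactly B = 4 bytes: K' = 6e 74 63 69.
K' ⊕ ipad = 58 42 55 5f.  K' ⊕ opad = 32 28 3f 35.
Inner input = (K'⊕ipad) ∥ m = 58 42 55 5f ∥ 16 69.
Inner hash: even-index sum = 195 mod 256 = 195; odd-index sum = 266 mod 256 = 10 → c3 0a.
Outer input = (K'⊕opad) ∥ inner = 32 28 3f 35 ∥ c3 0a.
Outer hash (tag): even-index sum = 308 mod 256 = 52; odd-index sum = 103 mod 256 = 103 → 34 67.

3467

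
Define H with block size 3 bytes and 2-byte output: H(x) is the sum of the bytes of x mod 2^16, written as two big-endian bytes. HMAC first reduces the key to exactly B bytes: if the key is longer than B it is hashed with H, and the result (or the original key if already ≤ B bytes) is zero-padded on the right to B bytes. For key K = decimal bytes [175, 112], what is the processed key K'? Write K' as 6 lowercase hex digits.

Key decimal bytes [175, 112] = af 70 is 2 bytes ≤ B = 3; zero-pad to 3 bytes: K' = af 70 00.

af7000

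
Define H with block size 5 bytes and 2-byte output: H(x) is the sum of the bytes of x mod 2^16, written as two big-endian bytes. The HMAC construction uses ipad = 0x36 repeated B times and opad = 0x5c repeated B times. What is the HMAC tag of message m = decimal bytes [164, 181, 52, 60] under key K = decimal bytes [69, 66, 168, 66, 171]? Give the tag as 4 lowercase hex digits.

Key decimal bytes [69, 66, 168, 66, 171] = 45 42 a8 42 ab is exactly B = 5 bytes: K' = 45 42 a8 42 ab.
K' ⊕ ipad = 73 74 9e 74 9d.  K' ⊕ opad = 19 1e f4 1e f7.
Inner input = (K'⊕ipad) ∥ m = 73 74 9e 74 9d ∥ a4 b5 34 3c.
Inner hash: sum = 115+116+158+116+157+164+181+52+60 = 1119 → 04 5f.
Outer input = (K'⊕opad) ∥ inner = 19 1e f4 1e f7 ∥ 04 5f.
Outer hash (tag): sum = 25+30+244+30+247+4+95 = 675 → 02 a3.

02a3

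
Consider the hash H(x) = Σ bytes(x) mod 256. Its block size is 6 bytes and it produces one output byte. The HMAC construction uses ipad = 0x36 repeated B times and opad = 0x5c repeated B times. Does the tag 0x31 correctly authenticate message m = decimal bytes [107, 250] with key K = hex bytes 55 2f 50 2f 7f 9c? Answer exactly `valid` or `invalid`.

valid

Key hex bytes 55 2f 50 2f 7f 9c is exactly B = 6 bytes: K' = 55 2f 50 2f 7f 9c.
K' ⊕ ipad = 63 19 66 19 49 aa; K' ⊕ opad = 09 73 0c 73 23 c0.
Inner hash: sum = 99+25+102+25+73+170+107+250 = 851; mod 256 = 83 → 53.
Outer hash (recomputed tag): sum = 9+115+12+115+35+192+83 = 561; mod 256 = 49 → 31.
Recomputed tag = 31; claimed = 31 → match.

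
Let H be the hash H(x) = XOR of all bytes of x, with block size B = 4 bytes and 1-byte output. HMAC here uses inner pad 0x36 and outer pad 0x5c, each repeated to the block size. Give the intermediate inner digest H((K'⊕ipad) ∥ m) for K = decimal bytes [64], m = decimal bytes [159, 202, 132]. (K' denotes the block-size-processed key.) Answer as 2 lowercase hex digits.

Key decimal bytes [64] = 40 is 1 byte ≤ B = 4; zero-pad to 4 bytes: K' = 40 00 00 00.
K' ⊕ ipad = 76 36 36 36.
Inner input = 76 36 36 36 ∥ 9f ca 84.
Inner hash: XOR 76⊕36⊕36⊕36⊕9f⊕ca⊕84 = 91.

91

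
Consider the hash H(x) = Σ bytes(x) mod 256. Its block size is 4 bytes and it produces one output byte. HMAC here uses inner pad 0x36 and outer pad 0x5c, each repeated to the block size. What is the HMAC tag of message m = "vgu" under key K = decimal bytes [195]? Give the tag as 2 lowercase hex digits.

9c

Key decimal bytes [195] = c3 is 1 byte ≤ B = 4; zero-pad to 4 bytes: K' = c3 00 00 00.
K' ⊕ ipad = f5 36 36 36.  K' ⊕ opad = 9f 5c 5c 5c.
Inner input = (K'⊕ipad) ∥ m = f5 36 36 36 ∥ 76 67 75.
Inner hash: sum = 245+54+54+54+118+103+117 = 745; mod 256 = 233 → e9.
Outer input = (K'⊕opad) ∥ inner = 9f 5c 5c 5c ∥ e9.
Outer hash (tag): sum = 159+92+92+92+233 = 668; mod 256 = 156 → 9c.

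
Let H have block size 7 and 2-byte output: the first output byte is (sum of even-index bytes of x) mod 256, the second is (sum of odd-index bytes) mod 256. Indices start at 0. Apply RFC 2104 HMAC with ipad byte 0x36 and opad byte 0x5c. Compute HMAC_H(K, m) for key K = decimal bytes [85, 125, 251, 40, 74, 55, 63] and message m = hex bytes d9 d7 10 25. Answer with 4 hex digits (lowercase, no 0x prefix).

Key decimal bytes [85, 125, 251, 40, 74, 55, 63] = 55 7d fb 28 4a 37 3f is exactly B = 7 bytes: K' = 55 7d fb 28 4a 37 3f.
K' ⊕ ipad = 63 4b cd 1e 7c 01 09.  K' ⊕ opad = 09 21 a7 74 16 6b 63.
Inner input = (K'⊕ipad) ∥ m = 63 4b cd 1e 7c 01 09 ∥ d9 d7 10 25.
Inner hash: even-index sum = 689 mod 256 = 177; odd-index sum = 339 mod 256 = 83 → b1 53.
Outer input = (K'⊕opad) ∥ inner = 09 21 a7 74 16 6b 63 ∥ b1 53.
Outer hash (tag): even-index sum = 380 mod 256 = 124; odd-index sum = 433 mod 256 = 177 → 7c b1.

7cb1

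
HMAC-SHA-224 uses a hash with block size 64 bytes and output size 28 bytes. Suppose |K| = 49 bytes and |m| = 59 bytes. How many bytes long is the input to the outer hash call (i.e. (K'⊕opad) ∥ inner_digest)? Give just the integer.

Key is 49 ≤ 64 bytes, zero-padded: |K'| = 64.
Outer input = (K'⊕opad) ∥ H(inner) → 64 + 28 = 92 bytes.

92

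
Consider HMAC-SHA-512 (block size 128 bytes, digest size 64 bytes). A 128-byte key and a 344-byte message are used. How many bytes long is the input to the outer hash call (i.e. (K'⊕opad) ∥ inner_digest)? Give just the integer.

Key is 128 ≤ 128 bytes, zero-padded: |K'| = 128.
Outer input = (K'⊕opad) ∥ H(inner) → 128 + 64 = 192 bytes.

192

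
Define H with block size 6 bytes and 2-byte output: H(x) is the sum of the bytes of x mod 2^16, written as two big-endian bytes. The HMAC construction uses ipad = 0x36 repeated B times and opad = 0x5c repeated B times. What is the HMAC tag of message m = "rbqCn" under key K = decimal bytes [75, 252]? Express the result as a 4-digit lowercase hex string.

0240

Key decimal bytes [75, 252] = 4b fc is 2 bytes ≤ B = 6; zero-pad to 6 bytes: K' = 4b fc 00 00 00 00.
K' ⊕ ipad = 7d ca 36 36 36 36.  K' ⊕ opad = 17 a0 5c 5c 5c 5c.
Inner input = (K'⊕ipad) ∥ m = 7d ca 36 36 36 36 ∥ 72 62 71 43 6e.
Inner hash: sum = 125+202+54+54+54+54+114+98+113+67+110 = 1045 → 04 15.
Outer input = (K'⊕opad) ∥ inner = 17 a0 5c 5c 5c 5c ∥ 04 15.
Outer hash (tag): sum = 23+160+92+92+92+92+4+21 = 576 → 02 40.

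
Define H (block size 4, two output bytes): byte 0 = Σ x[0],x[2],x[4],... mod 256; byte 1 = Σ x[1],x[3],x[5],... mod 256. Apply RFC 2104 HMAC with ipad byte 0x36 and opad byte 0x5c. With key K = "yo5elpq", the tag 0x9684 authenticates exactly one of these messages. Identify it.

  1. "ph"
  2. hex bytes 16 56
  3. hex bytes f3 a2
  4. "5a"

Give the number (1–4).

Key "yo5elpq" = 79 6f 35 65 6c 70 71 is 7 bytes > B = 4, so hash it first: H(key) = 8b 44, then zero-pad to 4 bytes: K' = 8b 44 00 00.
K' ⊕ ipad = bd 72 36 36; K' ⊕ opad = d7 18 5c 5c.
m1: inner = H(bd 72 36 36 70 68) = 63 10; tag = H(d7 18 5c 5c 63 10) = 9684 ← matches
m2: inner = H(bd 72 36 36 16 56) = 09 fe; tag = H(d7 18 5c 5c 09 fe) = 3c72
m3: inner = H(bd 72 36 36 f3 a2) = e6 4a; tag = H(d7 18 5c 5c e6 4a) = 19be
m4: inner = H(bd 72 36 36 35 61) = 28 09; tag = H(d7 18 5c 5c 28 09) = 5b7d

1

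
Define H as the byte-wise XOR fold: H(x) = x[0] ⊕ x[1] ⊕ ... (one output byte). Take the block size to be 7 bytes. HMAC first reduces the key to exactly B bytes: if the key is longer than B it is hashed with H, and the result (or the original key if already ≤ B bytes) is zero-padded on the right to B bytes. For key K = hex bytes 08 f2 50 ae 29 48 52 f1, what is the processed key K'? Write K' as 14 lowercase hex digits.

c6000000000000

|K| = 8 > B = 7, so first hash the key.
H(K): XOR 08⊕f2⊕50⊕ae⊕29⊕48⊕52⊕f1 = c6.
Zero-pad H(K) = c6 to 7 bytes: K' = c6 00 00 00 00 00 00.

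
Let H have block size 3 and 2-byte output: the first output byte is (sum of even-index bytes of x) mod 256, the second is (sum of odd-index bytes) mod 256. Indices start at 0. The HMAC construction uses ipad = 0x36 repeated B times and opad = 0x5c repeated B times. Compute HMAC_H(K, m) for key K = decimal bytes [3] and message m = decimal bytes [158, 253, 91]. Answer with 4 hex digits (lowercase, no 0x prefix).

eac4

Key decimal bytes [3] = 03 is 1 byte ≤ B = 3; zero-pad to 3 bytes: K' = 03 00 00.
K' ⊕ ipad = 35 36 36.  K' ⊕ opad = 5f 5c 5c.
Inner input = (K'⊕ipad) ∥ m = 35 36 36 ∥ 9e fd 5b.
Inner hash: even-index sum = 360 mod 256 = 104; odd-index sum = 303 mod 256 = 47 → 68 2f.
Outer input = (K'⊕opad) ∥ inner = 5f 5c 5c ∥ 68 2f.
Outer hash (tag): even-index sum = 234 mod 256 = 234; odd-index sum = 196 mod 256 = 196 → ea c4.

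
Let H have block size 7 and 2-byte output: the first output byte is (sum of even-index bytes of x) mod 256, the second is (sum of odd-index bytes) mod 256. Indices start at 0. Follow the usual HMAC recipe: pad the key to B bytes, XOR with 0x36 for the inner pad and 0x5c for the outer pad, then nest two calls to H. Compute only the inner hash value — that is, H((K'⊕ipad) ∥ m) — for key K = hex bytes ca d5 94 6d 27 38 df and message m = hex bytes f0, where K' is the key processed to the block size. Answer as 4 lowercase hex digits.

983c

Key hex bytes ca d5 94 6d 27 38 df is exactly B = 7 bytes: K' = ca d5 94 6d 27 38 df.
K' ⊕ ipad = fc e3 a2 5b 11 0e e9.
Inner input = fc e3 a2 5b 11 0e e9 ∥ f0.
Inner hash: even-index sum = 664 mod 256 = 152; odd-index sum = 572 mod 256 = 60 → 98 3c.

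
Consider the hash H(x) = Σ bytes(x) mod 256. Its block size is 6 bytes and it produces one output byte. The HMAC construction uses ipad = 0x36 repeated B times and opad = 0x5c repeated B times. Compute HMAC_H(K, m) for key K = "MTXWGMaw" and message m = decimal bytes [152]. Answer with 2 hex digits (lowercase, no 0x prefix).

Key "MTXWGMaw" = 4d 54 58 57 47 4d 61 77 is 8 bytes > B = 6, so hash it first: H(key) = bc, then zero-pad to 6 bytes: K' = bc 00 00 00 00 00.
K' ⊕ ipad = 8a 36 36 36 36 36.  K' ⊕ opad = e0 5c 5c 5c 5c 5c.
Inner input = (K'⊕ipad) ∥ m = 8a 36 36 36 36 36 ∥ 98.
Inner hash: sum = 138+54+54+54+54+54+152 = 560; mod 256 = 48 → 30.
Outer input = (K'⊕opad) ∥ inner = e0 5c 5c 5c 5c 5c ∥ 30.
Outer hash (tag): sum = 224+92+92+92+92+92+48 = 732; mod 256 = 220 → dc.

dc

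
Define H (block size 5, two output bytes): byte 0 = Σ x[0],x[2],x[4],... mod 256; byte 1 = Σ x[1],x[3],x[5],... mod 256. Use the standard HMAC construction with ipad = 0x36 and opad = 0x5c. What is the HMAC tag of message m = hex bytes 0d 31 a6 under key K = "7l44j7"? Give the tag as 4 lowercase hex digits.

0b67

Key "7l44j7" = 37 6c 34 34 6a 37 is 6 bytes > B = 5, so hash it first: H(key) = d5 d7, then zero-pad to 5 bytes: K' = d5 d7 00 00 00.
K' ⊕ ipad = e3 e1 36 36 36.  K' ⊕ opad = 89 8b 5c 5c 5c.
Inner input = (K'⊕ipad) ∥ m = e3 e1 36 36 36 ∥ 0d 31 a6.
Inner hash: even-index sum = 384 mod 256 = 128; odd-index sum = 458 mod 256 = 202 → 80 ca.
Outer input = (K'⊕opad) ∥ inner = 89 8b 5c 5c 5c ∥ 80 ca.
Outer hash (tag): even-index sum = 523 mod 256 = 11; odd-index sum = 359 mod 256 = 103 → 0b 67.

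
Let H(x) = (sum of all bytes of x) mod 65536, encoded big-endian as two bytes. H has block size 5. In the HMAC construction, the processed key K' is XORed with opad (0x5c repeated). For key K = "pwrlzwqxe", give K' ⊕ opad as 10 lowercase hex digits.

58585c5c5c

Key "pwrlzwqxe" = 70 77 72 6c 7a 77 71 78 65 is 9 bytes > B = 5, so hash it first: H(key) = 04 04, then zero-pad to 5 bytes: K' = 04 04 00 00 00.
XOR each byte with 0x5c: 04⊕5c=58, 04⊕5c=58, 00⊕5c=5c, 00⊕5c=5c, 00⊕5c=5c.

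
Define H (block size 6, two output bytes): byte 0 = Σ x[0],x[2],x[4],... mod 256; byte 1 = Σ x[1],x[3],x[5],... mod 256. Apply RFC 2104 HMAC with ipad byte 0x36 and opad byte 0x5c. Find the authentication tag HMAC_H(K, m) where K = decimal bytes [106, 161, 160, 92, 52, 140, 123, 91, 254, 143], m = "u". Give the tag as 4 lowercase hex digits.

0598

Key decimal bytes [106, 161, 160, 92, 52, 140, 123, 91, 254, 143] = 6a a1 a0 5c 34 8c 7b 5b fe 8f is 10 bytes > B = 6, so hash it first: H(key) = b7 73, then zero-pad to 6 bytes: K' = b7 73 00 00 00 00.
K' ⊕ ipad = 81 45 36 36 36 36.  K' ⊕ opad = eb 2f 5c 5c 5c 5c.
Inner input = (K'⊕ipad) ∥ m = 81 45 36 36 36 36 ∥ 75.
Inner hash: even-index sum = 354 mod 256 = 98; odd-index sum = 177 mod 256 = 177 → 62 b1.
Outer input = (K'⊕opad) ∥ inner = eb 2f 5c 5c 5c 5c ∥ 62 b1.
Outer hash (tag): even-index sum = 517 mod 256 = 5; odd-index sum = 408 mod 256 = 152 → 05 98.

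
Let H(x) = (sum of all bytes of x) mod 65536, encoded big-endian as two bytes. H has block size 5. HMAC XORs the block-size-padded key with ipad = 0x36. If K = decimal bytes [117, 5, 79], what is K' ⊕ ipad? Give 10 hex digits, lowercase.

Key decimal bytes [117, 5, 79] = 75 05 4f is 3 bytes ≤ B = 5; zero-pad to 5 bytes: K' = 75 05 4f 00 00.
XOR each byte with 0x36: 75⊕36=43, 05⊕36=33, 4f⊕36=79, 00⊕36=36, 00⊕36=36.

4333793636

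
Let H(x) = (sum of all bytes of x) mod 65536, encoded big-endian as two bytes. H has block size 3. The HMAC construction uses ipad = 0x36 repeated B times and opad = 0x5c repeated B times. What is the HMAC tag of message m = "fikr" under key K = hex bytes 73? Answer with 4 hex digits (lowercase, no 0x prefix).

Key hex bytes 73 is 1 byte ≤ B = 3; zero-pad to 3 bytes: K' = 73 00 00.
K' ⊕ ipad = 45 36 36.  K' ⊕ opad = 2f 5c 5c.
Inner input = (K'⊕ipad) ∥ m = 45 36 36 ∥ 66 69 6b 72.
Inner hash: sum = 69+54+54+102+105+107+114 = 605 → 02 5d.
Outer input = (K'⊕opad) ∥ inner = 2f 5c 5c ∥ 02 5d.
Outer hash (tag): sum = 47+92+92+2+93 = 326 → 01 46.

0146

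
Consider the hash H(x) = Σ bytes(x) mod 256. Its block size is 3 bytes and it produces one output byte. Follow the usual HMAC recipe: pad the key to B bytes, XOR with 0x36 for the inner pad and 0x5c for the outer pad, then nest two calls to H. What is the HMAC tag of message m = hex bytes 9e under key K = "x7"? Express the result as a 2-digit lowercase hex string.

Key "x7" = 78 37 is 2 bytes ≤ B = 3; zero-pad to 3 bytes: K' = 78 37 00.
K' ⊕ ipad = 4e 01 36.  K' ⊕ opad = 24 6b 5c.
Inner input = (K'⊕ipad) ∥ m = 4e 01 36 ∥ 9e.
Inner hash: sum = 78+1+54+158 = 291; mod 256 = 35 → 23.
Outer input = (K'⊕opad) ∥ inner = 24 6b 5c ∥ 23.
Outer hash (tag): sum = 36+107+92+35 = 270; mod 256 = 14 → 0e.

0e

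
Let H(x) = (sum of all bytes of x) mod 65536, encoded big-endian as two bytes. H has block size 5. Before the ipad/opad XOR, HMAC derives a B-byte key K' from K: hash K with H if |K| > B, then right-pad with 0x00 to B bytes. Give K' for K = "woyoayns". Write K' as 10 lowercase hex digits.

|K| = 8 > B = 5, so first hash the key.
H(K): sum = 119+111+121+111+97+121+110+115 = 905 → 03 89.
Zero-pad H(K) = 03 89 to 5 bytes: K' = 03 89 00 00 00.

0389000000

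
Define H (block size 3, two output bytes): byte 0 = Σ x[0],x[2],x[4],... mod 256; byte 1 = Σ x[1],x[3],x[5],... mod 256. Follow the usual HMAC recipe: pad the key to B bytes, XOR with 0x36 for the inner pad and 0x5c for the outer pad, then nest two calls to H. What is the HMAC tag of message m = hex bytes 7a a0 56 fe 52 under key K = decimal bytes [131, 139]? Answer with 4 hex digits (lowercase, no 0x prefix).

1a60

Key decimal bytes [131, 139] = 83 8b is 2 bytes ≤ B = 3; zero-pad to 3 bytes: K' = 83 8b 00.
K' ⊕ ipad = b5 bd 36.  K' ⊕ opad = df d7 5c.
Inner input = (K'⊕ipad) ∥ m = b5 bd 36 ∥ 7a a0 56 fe 52.
Inner hash: even-index sum = 649 mod 256 = 137; odd-index sum = 479 mod 256 = 223 → 89 df.
Outer input = (K'⊕opad) ∥ inner = df d7 5c ∥ 89 df.
Outer hash (tag): even-index sum = 538 mod 256 = 26; odd-index sum = 352 mod 256 = 96 → 1a 60.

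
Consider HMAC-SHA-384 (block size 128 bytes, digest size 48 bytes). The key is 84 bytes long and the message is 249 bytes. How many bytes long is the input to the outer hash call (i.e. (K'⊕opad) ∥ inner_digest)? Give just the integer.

Key is 84 ≤ 128 bytes, zero-padded: |K'| = 128.
Outer input = (K'⊕opad) ∥ H(inner) → 128 + 48 = 176 bytes.

176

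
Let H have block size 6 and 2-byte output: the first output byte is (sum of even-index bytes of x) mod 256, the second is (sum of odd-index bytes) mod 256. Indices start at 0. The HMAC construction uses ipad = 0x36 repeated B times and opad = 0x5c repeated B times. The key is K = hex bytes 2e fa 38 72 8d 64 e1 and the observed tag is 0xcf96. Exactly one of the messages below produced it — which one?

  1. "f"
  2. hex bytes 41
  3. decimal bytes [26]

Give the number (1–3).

2

Key hex bytes 2e fa 38 72 8d 64 e1 is 7 bytes > B = 6, so hash it first: H(key) = d4 d0, then zero-pad to 6 bytes: K' = d4 d0 00 00 00 00.
K' ⊕ ipad = e2 e6 36 36 36 36; K' ⊕ opad = 88 8c 5c 5c 5c 5c.
m1: inner = H(e2 e6 36 36 36 36 66) = b4 52; tag = H(88 8c 5c 5c 5c 5c b4 52) = f496
m2: inner = H(e2 e6 36 36 36 36 41) = 8f 52; tag = H(88 8c 5c 5c 5c 5c 8f 52) = cf96 ← matches
m3: inner = H(e2 e6 36 36 36 36 1a) = 68 52; tag = H(88 8c 5c 5c 5c 5c 68 52) = a896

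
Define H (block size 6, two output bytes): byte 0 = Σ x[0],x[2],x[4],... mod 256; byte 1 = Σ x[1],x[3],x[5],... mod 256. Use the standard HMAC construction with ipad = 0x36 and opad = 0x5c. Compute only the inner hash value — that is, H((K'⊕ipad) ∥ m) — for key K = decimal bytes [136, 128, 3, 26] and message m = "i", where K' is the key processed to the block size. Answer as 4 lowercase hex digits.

9218

Key decimal bytes [136, 128, 3, 26] = 88 80 03 1a is 4 bytes ≤ B = 6; zero-pad to 6 bytes: K' = 88 80 03 1a 00 00.
K' ⊕ ipad = be b6 35 2c 36 36.
Inner input = be b6 35 2c 36 36 ∥ 69.
Inner hash: even-index sum = 402 mod 256 = 146; odd-index sum = 280 mod 256 = 24 → 92 18.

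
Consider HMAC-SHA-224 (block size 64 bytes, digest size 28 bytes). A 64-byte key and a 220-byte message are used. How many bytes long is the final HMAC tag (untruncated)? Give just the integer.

28

The tag is one SHA-224 digest: 28 bytes.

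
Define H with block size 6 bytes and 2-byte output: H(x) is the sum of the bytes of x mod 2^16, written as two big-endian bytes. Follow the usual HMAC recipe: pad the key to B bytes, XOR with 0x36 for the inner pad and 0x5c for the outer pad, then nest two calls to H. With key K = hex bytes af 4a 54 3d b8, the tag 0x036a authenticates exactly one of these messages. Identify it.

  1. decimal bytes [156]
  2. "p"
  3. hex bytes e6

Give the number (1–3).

2

Key hex bytes af 4a 54 3d b8 is 5 bytes ≤ B = 6; zero-pad to 6 bytes: K' = af 4a 54 3d b8 00.
K' ⊕ ipad = 99 7c 62 0b 8e 36; K' ⊕ opad = f3 16 08 61 e4 5c.
m1: inner = H(99 7c 62 0b 8e 36 9c) = 02 e2; tag = H(f3 16 08 61 e4 5c 02 e2) = 0396
m2: inner = H(99 7c 62 0b 8e 36 70) = 02 b6; tag = H(f3 16 08 61 e4 5c 02 b6) = 036a ← matches
m3: inner = H(99 7c 62 0b 8e 36 e6) = 03 2c; tag = H(f3 16 08 61 e4 5c 03 2c) = 02e1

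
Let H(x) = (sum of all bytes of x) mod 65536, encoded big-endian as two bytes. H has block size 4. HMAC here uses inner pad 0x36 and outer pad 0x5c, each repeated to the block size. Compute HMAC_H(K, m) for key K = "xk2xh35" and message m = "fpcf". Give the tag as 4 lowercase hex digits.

Key "xk2xh35" = 78 6b 32 78 68 33 35 is 7 bytes > B = 4, so hash it first: H(key) = 02 5d, then zero-pad to 4 bytes: K' = 02 5d 00 00.
K' ⊕ ipad = 34 6b 36 36.  K' ⊕ opad = 5e 01 5c 5c.
Inner input = (K'⊕ipad) ∥ m = 34 6b 36 36 ∥ 66 70 63 66.
Inner hash: sum = 52+107+54+54+102+112+99+102 = 682 → 02 aa.
Outer input = (K'⊕opad) ∥ inner = 5e 01 5c 5c ∥ 02 aa.
Outer hash (tag): sum = 94+1+92+92+2+170 = 451 → 01 c3.

01c3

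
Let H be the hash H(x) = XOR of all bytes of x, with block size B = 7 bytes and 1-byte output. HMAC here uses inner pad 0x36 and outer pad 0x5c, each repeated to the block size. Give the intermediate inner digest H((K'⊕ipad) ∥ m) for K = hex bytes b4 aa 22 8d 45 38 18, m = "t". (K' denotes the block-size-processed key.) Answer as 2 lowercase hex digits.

96

Key hex bytes b4 aa 22 8d 45 38 18 is exactly B = 7 bytes: K' = b4 aa 22 8d 45 38 18.
K' ⊕ ipad = 82 9c 14 bb 73 0e 2e.
Inner input = 82 9c 14 bb 73 0e 2e ∥ 74.
Inner hash: XOR 82⊕9c⊕14⊕bb⊕73⊕0e⊕2e⊕74 = 96.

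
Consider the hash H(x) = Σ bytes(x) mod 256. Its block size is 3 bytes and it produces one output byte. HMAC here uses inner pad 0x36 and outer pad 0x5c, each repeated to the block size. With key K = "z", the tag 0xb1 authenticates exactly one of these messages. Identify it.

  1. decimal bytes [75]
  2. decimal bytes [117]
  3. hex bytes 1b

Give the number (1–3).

3

Key "z" = 7a is 1 byte ≤ B = 3; zero-pad to 3 bytes: K' = 7a 00 00.
K' ⊕ ipad = 4c 36 36; K' ⊕ opad = 26 5c 5c.
m1: inner = H(4c 36 36 4b) = 03; tag = H(26 5c 5c 03) = e1
m2: inner = H(4c 36 36 75) = 2d; tag = H(26 5c 5c 2d) = 0b
m3: inner = H(4c 36 36 1b) = d3; tag = H(26 5c 5c d3) = b1 ← matches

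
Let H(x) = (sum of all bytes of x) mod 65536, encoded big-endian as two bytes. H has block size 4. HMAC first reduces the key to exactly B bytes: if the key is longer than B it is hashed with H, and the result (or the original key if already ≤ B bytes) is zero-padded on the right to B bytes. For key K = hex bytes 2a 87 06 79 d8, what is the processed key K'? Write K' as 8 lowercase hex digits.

02080000

|K| = 5 > B = 4, so first hash the key.
H(K): sum = 42+135+6+121+216 = 520 → 02 08.
Zero-pad H(K) = 02 08 to 4 bytes: K' = 02 08 00 00.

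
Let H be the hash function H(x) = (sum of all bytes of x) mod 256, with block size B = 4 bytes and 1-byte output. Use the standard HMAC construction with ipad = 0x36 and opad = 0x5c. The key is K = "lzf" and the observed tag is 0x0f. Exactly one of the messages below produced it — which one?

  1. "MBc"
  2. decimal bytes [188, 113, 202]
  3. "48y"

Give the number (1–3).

2

Key "lzf" = 6c 7a 66 is 3 bytes ≤ B = 4; zero-pad to 4 bytes: K' = 6c 7a 66 00.
K' ⊕ ipad = 5a 4c 50 36; K' ⊕ opad = 30 26 3a 5c.
m1: inner = H(5a 4c 50 36 4d 42 63) = 1e; tag = H(30 26 3a 5c 1e) = 0a
m2: inner = H(5a 4c 50 36 bc 71 ca) = 23; tag = H(30 26 3a 5c 23) = 0f ← matches
m3: inner = H(5a 4c 50 36 34 38 79) = 11; tag = H(30 26 3a 5c 11) = fd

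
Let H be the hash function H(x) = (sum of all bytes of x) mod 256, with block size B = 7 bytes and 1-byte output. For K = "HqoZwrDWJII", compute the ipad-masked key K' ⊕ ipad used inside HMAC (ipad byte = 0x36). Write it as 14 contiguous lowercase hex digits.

d4363636363636

Key "HqoZwrDWJII" = 48 71 6f 5a 77 72 44 57 4a 49 49 is 11 bytes > B = 7, so hash it first: H(key) = e2, then zero-pad to 7 bytes: K' = e2 00 00 00 00 00 00.
XOR each byte with 0x36: e2⊕36=d4, 00⊕36=36, 00⊕36=36, 00⊕36=36, 00⊕36=36, 00⊕36=36, 00⊕36=36.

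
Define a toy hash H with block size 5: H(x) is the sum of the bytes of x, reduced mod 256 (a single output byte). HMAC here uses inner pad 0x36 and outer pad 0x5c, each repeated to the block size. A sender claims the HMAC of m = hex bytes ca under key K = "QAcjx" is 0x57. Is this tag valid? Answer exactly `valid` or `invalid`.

Key "QAcjx" = 51 41 63 6a 78 is exactly B = 5 bytes: K' = 51 41 63 6a 78.
K' ⊕ ipad = 67 77 55 5c 4e; K' ⊕ opad = 0d 1d 3f 36 24.
Inner hash: sum = 103+119+85+92+78+202 = 679; mod 256 = 167 → a7.
Outer hash (recomputed tag): sum = 13+29+63+54+36+167 = 362; mod 256 = 106 → 6a.
Recomputed tag = 6a; claimed = 57 → mismatch.

invalid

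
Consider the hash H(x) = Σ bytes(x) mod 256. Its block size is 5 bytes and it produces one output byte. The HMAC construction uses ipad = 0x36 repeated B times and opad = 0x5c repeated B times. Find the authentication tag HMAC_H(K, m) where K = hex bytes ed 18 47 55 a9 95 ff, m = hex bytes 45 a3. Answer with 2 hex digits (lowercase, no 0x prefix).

9a

Key hex bytes ed 18 47 55 a9 95 ff is 7 bytes > B = 5, so hash it first: H(key) = de, then zero-pad to 5 bytes: K' = de 00 00 00 00.
K' ⊕ ipad = e8 36 36 36 36.  K' ⊕ opad = 82 5c 5c 5c 5c.
Inner input = (K'⊕ipad) ∥ m = e8 36 36 36 36 ∥ 45 a3.
Inner hash: sum = 232+54+54+54+54+69+163 = 680; mod 256 = 168 → a8.
Outer input = (K'⊕opad) ∥ inner = 82 5c 5c 5c 5c ∥ a8.
Outer hash (tag): sum = 130+92+92+92+92+168 = 666; mod 256 = 154 → 9a.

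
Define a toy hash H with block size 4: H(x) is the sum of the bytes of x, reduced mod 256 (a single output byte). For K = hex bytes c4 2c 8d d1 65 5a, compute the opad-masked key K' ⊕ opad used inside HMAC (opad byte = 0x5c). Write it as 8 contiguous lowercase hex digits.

515c5c5c

Key hex bytes c4 2c 8d d1 65 5a is 6 bytes > B = 4, so hash it first: H(key) = 0d, then zero-pad to 4 bytes: K' = 0d 00 00 00.
XOR each byte with 0x5c: 0d⊕5c=51, 00⊕5c=5c, 00⊕5c=5c, 00⊕5c=5c.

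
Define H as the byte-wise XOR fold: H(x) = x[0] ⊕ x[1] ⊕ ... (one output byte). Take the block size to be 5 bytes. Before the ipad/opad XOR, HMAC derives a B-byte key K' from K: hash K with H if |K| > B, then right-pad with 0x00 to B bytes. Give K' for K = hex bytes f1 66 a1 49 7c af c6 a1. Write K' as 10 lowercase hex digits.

cb00000000

|K| = 8 > B = 5, so first hash the key.
H(K): XOR f1⊕66⊕a1⊕49⊕7c⊕af⊕c6⊕a1 = cb.
Zero-pad H(K) = cb to 5 bytes: K' = cb 00 00 00 00.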